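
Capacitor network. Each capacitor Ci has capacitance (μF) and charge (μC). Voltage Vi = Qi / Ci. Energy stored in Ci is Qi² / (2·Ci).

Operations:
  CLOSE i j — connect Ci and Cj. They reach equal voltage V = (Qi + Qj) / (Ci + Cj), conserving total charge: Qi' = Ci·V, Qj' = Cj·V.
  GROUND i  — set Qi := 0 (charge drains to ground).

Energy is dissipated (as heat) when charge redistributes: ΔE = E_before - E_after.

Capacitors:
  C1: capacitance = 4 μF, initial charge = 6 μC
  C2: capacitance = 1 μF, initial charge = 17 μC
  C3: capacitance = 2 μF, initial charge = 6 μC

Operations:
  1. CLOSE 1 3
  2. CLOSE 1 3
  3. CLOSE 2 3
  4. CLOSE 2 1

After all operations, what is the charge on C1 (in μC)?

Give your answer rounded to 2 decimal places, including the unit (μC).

Answer: 12.00 μC

Derivation:
Initial: C1(4μF, Q=6μC, V=1.50V), C2(1μF, Q=17μC, V=17.00V), C3(2μF, Q=6μC, V=3.00V)
Op 1: CLOSE 1-3: Q_total=12.00, C_total=6.00, V=2.00; Q1=8.00, Q3=4.00; dissipated=1.500
Op 2: CLOSE 1-3: Q_total=12.00, C_total=6.00, V=2.00; Q1=8.00, Q3=4.00; dissipated=0.000
Op 3: CLOSE 2-3: Q_total=21.00, C_total=3.00, V=7.00; Q2=7.00, Q3=14.00; dissipated=75.000
Op 4: CLOSE 2-1: Q_total=15.00, C_total=5.00, V=3.00; Q2=3.00, Q1=12.00; dissipated=10.000
Final charges: Q1=12.00, Q2=3.00, Q3=14.00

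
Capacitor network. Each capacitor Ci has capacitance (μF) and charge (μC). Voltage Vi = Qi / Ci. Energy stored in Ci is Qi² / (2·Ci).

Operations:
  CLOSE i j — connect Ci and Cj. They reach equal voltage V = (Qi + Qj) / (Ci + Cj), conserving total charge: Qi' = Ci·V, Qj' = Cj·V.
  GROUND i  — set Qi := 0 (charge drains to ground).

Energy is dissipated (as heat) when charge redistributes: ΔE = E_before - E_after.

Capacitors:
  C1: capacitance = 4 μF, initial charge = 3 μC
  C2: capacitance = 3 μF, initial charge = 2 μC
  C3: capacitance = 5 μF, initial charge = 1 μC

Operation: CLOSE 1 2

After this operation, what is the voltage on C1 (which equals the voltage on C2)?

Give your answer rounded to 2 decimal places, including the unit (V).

Initial: C1(4μF, Q=3μC, V=0.75V), C2(3μF, Q=2μC, V=0.67V), C3(5μF, Q=1μC, V=0.20V)
Op 1: CLOSE 1-2: Q_total=5.00, C_total=7.00, V=0.71; Q1=2.86, Q2=2.14; dissipated=0.006

Answer: 0.71 V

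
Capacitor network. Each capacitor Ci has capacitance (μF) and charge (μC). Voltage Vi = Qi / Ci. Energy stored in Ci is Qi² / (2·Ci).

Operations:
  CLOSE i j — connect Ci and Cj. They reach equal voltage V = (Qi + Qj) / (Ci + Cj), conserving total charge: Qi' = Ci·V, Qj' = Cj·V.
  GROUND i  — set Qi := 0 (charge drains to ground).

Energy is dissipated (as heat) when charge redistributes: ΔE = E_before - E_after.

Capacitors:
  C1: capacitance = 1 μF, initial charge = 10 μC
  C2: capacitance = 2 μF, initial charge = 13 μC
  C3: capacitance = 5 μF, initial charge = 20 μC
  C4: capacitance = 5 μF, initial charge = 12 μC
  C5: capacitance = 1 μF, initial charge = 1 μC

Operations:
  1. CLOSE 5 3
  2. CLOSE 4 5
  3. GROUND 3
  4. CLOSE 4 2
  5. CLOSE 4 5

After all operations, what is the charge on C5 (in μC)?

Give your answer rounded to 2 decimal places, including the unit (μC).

Answer: 3.52 μC

Derivation:
Initial: C1(1μF, Q=10μC, V=10.00V), C2(2μF, Q=13μC, V=6.50V), C3(5μF, Q=20μC, V=4.00V), C4(5μF, Q=12μC, V=2.40V), C5(1μF, Q=1μC, V=1.00V)
Op 1: CLOSE 5-3: Q_total=21.00, C_total=6.00, V=3.50; Q5=3.50, Q3=17.50; dissipated=3.750
Op 2: CLOSE 4-5: Q_total=15.50, C_total=6.00, V=2.58; Q4=12.92, Q5=2.58; dissipated=0.504
Op 3: GROUND 3: Q3=0; energy lost=30.625
Op 4: CLOSE 4-2: Q_total=25.92, C_total=7.00, V=3.70; Q4=18.51, Q2=7.40; dissipated=10.957
Op 5: CLOSE 4-5: Q_total=21.10, C_total=6.00, V=3.52; Q4=17.58, Q5=3.52; dissipated=0.522
Final charges: Q1=10.00, Q2=7.40, Q3=0.00, Q4=17.58, Q5=3.52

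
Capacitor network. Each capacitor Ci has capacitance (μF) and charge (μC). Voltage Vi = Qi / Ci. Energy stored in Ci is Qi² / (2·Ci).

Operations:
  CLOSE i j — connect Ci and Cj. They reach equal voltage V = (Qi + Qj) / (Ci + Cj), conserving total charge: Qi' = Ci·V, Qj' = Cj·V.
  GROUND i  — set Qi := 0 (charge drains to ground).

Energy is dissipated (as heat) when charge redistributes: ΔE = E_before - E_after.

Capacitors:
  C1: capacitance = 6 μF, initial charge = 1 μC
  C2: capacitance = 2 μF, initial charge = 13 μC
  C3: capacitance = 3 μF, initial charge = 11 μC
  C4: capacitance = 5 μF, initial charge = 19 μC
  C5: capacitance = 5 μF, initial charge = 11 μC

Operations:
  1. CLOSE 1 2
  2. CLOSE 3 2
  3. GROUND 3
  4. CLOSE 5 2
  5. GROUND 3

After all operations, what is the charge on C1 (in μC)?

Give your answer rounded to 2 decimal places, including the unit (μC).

Answer: 10.50 μC

Derivation:
Initial: C1(6μF, Q=1μC, V=0.17V), C2(2μF, Q=13μC, V=6.50V), C3(3μF, Q=11μC, V=3.67V), C4(5μF, Q=19μC, V=3.80V), C5(5μF, Q=11μC, V=2.20V)
Op 1: CLOSE 1-2: Q_total=14.00, C_total=8.00, V=1.75; Q1=10.50, Q2=3.50; dissipated=30.083
Op 2: CLOSE 3-2: Q_total=14.50, C_total=5.00, V=2.90; Q3=8.70, Q2=5.80; dissipated=2.204
Op 3: GROUND 3: Q3=0; energy lost=12.615
Op 4: CLOSE 5-2: Q_total=16.80, C_total=7.00, V=2.40; Q5=12.00, Q2=4.80; dissipated=0.350
Op 5: GROUND 3: Q3=0; energy lost=0.000
Final charges: Q1=10.50, Q2=4.80, Q3=0.00, Q4=19.00, Q5=12.00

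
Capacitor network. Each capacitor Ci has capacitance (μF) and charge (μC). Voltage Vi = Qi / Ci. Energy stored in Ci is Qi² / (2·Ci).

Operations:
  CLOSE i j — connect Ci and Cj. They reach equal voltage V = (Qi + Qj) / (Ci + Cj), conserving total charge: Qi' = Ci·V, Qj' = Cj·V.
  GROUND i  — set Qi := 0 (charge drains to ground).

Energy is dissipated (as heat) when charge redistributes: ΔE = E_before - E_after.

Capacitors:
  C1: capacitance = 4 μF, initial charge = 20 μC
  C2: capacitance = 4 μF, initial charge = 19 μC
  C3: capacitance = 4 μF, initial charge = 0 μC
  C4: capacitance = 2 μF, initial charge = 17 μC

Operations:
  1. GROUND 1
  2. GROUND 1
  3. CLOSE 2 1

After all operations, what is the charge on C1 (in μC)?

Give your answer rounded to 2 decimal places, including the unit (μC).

Initial: C1(4μF, Q=20μC, V=5.00V), C2(4μF, Q=19μC, V=4.75V), C3(4μF, Q=0μC, V=0.00V), C4(2μF, Q=17μC, V=8.50V)
Op 1: GROUND 1: Q1=0; energy lost=50.000
Op 2: GROUND 1: Q1=0; energy lost=0.000
Op 3: CLOSE 2-1: Q_total=19.00, C_total=8.00, V=2.38; Q2=9.50, Q1=9.50; dissipated=22.562
Final charges: Q1=9.50, Q2=9.50, Q3=0.00, Q4=17.00

Answer: 9.50 μC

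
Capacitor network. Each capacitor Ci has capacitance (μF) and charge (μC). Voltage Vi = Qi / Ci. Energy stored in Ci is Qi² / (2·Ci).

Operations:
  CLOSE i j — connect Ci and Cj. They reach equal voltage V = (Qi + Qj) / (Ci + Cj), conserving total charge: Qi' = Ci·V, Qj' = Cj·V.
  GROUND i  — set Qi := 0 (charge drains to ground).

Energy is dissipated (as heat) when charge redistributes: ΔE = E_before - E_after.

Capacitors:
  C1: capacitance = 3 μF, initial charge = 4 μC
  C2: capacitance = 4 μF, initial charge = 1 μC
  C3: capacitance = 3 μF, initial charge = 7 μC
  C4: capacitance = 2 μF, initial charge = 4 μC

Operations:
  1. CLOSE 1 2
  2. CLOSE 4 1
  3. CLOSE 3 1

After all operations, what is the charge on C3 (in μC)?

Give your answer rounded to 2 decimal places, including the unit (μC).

Initial: C1(3μF, Q=4μC, V=1.33V), C2(4μF, Q=1μC, V=0.25V), C3(3μF, Q=7μC, V=2.33V), C4(2μF, Q=4μC, V=2.00V)
Op 1: CLOSE 1-2: Q_total=5.00, C_total=7.00, V=0.71; Q1=2.14, Q2=2.86; dissipated=1.006
Op 2: CLOSE 4-1: Q_total=6.14, C_total=5.00, V=1.23; Q4=2.46, Q1=3.69; dissipated=0.992
Op 3: CLOSE 3-1: Q_total=10.69, C_total=6.00, V=1.78; Q3=5.34, Q1=5.34; dissipated=0.915
Final charges: Q1=5.34, Q2=2.86, Q3=5.34, Q4=2.46

Answer: 5.34 μC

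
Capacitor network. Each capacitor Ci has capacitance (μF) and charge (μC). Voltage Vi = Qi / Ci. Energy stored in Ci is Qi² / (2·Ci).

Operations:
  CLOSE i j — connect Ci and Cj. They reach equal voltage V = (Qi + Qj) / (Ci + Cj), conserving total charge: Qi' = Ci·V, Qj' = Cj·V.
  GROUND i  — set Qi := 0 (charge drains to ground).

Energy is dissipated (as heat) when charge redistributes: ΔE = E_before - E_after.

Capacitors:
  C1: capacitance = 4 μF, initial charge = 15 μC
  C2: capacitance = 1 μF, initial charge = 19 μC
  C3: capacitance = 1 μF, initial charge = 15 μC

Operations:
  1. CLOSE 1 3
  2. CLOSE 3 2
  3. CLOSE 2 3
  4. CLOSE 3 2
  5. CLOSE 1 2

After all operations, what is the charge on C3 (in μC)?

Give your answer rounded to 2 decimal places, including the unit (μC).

Initial: C1(4μF, Q=15μC, V=3.75V), C2(1μF, Q=19μC, V=19.00V), C3(1μF, Q=15μC, V=15.00V)
Op 1: CLOSE 1-3: Q_total=30.00, C_total=5.00, V=6.00; Q1=24.00, Q3=6.00; dissipated=50.625
Op 2: CLOSE 3-2: Q_total=25.00, C_total=2.00, V=12.50; Q3=12.50, Q2=12.50; dissipated=42.250
Op 3: CLOSE 2-3: Q_total=25.00, C_total=2.00, V=12.50; Q2=12.50, Q3=12.50; dissipated=0.000
Op 4: CLOSE 3-2: Q_total=25.00, C_total=2.00, V=12.50; Q3=12.50, Q2=12.50; dissipated=0.000
Op 5: CLOSE 1-2: Q_total=36.50, C_total=5.00, V=7.30; Q1=29.20, Q2=7.30; dissipated=16.900
Final charges: Q1=29.20, Q2=7.30, Q3=12.50

Answer: 12.50 μC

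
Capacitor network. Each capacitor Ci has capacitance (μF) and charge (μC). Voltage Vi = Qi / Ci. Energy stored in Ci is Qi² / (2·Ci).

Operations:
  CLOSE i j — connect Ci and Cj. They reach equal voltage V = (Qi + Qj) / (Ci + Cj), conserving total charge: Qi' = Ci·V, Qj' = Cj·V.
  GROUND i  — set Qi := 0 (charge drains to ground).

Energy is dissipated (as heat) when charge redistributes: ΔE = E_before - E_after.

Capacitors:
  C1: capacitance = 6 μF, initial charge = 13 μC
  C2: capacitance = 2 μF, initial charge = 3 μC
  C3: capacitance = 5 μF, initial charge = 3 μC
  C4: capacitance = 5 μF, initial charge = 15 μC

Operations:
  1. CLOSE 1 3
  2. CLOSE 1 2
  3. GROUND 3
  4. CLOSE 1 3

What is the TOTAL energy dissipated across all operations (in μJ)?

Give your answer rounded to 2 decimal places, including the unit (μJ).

Answer: 11.57 μJ

Derivation:
Initial: C1(6μF, Q=13μC, V=2.17V), C2(2μF, Q=3μC, V=1.50V), C3(5μF, Q=3μC, V=0.60V), C4(5μF, Q=15μC, V=3.00V)
Op 1: CLOSE 1-3: Q_total=16.00, C_total=11.00, V=1.45; Q1=8.73, Q3=7.27; dissipated=3.347
Op 2: CLOSE 1-2: Q_total=11.73, C_total=8.00, V=1.47; Q1=8.80, Q2=2.93; dissipated=0.002
Op 3: GROUND 3: Q3=0; energy lost=5.289
Op 4: CLOSE 1-3: Q_total=8.80, C_total=11.00, V=0.80; Q1=4.80, Q3=4.00; dissipated=2.930
Total dissipated: 11.568 μJ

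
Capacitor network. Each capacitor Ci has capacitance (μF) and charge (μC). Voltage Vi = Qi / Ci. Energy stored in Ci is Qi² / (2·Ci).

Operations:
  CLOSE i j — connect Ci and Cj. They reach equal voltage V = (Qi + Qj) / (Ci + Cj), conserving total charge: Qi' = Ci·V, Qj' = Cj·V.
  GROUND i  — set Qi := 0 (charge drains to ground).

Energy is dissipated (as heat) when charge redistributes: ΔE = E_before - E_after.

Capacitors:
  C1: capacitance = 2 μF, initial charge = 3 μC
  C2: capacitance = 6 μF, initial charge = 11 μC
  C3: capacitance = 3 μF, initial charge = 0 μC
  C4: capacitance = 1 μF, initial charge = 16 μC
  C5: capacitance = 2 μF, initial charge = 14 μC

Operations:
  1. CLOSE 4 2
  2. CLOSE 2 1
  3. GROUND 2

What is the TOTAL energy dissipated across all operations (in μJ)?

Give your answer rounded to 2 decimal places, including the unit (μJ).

Initial: C1(2μF, Q=3μC, V=1.50V), C2(6μF, Q=11μC, V=1.83V), C3(3μF, Q=0μC, V=0.00V), C4(1μF, Q=16μC, V=16.00V), C5(2μF, Q=14μC, V=7.00V)
Op 1: CLOSE 4-2: Q_total=27.00, C_total=7.00, V=3.86; Q4=3.86, Q2=23.14; dissipated=86.012
Op 2: CLOSE 2-1: Q_total=26.14, C_total=8.00, V=3.27; Q2=19.61, Q1=6.54; dissipated=4.167
Op 3: GROUND 2: Q2=0; energy lost=32.037
Total dissipated: 122.216 μJ

Answer: 122.22 μJ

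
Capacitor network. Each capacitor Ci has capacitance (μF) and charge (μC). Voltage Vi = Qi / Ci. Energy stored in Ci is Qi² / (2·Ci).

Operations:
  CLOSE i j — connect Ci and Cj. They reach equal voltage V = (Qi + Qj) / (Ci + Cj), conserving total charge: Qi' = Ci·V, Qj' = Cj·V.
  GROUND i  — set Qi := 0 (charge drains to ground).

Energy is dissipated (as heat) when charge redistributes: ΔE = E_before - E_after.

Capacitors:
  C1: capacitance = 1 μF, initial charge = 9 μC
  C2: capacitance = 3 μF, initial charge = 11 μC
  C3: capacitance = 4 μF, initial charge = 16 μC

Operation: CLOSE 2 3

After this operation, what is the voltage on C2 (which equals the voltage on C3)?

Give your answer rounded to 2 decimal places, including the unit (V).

Initial: C1(1μF, Q=9μC, V=9.00V), C2(3μF, Q=11μC, V=3.67V), C3(4μF, Q=16μC, V=4.00V)
Op 1: CLOSE 2-3: Q_total=27.00, C_total=7.00, V=3.86; Q2=11.57, Q3=15.43; dissipated=0.095

Answer: 3.86 V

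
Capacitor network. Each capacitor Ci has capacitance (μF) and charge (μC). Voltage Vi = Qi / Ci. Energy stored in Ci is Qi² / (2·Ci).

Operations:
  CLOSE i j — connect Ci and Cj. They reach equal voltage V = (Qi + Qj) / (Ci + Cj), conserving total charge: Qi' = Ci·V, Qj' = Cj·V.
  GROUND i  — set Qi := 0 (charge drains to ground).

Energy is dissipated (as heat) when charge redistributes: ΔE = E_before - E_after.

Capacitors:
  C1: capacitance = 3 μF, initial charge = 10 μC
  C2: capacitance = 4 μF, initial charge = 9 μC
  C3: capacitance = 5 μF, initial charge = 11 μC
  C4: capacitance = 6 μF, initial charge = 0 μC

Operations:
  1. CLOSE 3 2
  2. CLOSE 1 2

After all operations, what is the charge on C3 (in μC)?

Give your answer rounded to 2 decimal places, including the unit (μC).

Initial: C1(3μF, Q=10μC, V=3.33V), C2(4μF, Q=9μC, V=2.25V), C3(5μF, Q=11μC, V=2.20V), C4(6μF, Q=0μC, V=0.00V)
Op 1: CLOSE 3-2: Q_total=20.00, C_total=9.00, V=2.22; Q3=11.11, Q2=8.89; dissipated=0.003
Op 2: CLOSE 1-2: Q_total=18.89, C_total=7.00, V=2.70; Q1=8.10, Q2=10.79; dissipated=1.058
Final charges: Q1=8.10, Q2=10.79, Q3=11.11, Q4=0.00

Answer: 11.11 μC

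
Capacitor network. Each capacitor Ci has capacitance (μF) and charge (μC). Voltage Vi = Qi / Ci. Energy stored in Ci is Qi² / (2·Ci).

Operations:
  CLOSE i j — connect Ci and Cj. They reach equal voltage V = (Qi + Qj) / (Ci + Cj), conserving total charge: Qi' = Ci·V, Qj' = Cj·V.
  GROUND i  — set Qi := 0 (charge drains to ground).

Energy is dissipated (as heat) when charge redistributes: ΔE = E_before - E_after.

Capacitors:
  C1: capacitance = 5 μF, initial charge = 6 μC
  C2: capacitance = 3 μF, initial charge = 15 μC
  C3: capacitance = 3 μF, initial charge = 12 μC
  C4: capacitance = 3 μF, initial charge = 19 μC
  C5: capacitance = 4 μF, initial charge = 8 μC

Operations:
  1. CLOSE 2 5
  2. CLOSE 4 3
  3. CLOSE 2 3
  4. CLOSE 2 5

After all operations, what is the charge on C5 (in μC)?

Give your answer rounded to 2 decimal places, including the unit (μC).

Initial: C1(5μF, Q=6μC, V=1.20V), C2(3μF, Q=15μC, V=5.00V), C3(3μF, Q=12μC, V=4.00V), C4(3μF, Q=19μC, V=6.33V), C5(4μF, Q=8μC, V=2.00V)
Op 1: CLOSE 2-5: Q_total=23.00, C_total=7.00, V=3.29; Q2=9.86, Q5=13.14; dissipated=7.714
Op 2: CLOSE 4-3: Q_total=31.00, C_total=6.00, V=5.17; Q4=15.50, Q3=15.50; dissipated=4.083
Op 3: CLOSE 2-3: Q_total=25.36, C_total=6.00, V=4.23; Q2=12.68, Q3=12.68; dissipated=2.653
Op 4: CLOSE 2-5: Q_total=25.82, C_total=7.00, V=3.69; Q2=11.07, Q5=14.76; dissipated=0.758
Final charges: Q1=6.00, Q2=11.07, Q3=12.68, Q4=15.50, Q5=14.76

Answer: 14.76 μC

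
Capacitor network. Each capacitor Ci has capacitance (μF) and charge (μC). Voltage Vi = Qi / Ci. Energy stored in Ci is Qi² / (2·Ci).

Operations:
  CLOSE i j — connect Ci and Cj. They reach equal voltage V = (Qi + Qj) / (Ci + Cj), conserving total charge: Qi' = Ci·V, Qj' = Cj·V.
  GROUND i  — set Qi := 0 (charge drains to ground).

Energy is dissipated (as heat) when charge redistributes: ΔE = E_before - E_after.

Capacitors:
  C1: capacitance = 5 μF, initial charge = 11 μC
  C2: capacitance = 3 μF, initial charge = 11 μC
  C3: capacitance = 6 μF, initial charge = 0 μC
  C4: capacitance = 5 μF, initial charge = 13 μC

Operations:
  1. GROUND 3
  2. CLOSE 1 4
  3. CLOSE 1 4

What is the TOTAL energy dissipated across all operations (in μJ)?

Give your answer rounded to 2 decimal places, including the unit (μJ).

Answer: 0.20 μJ

Derivation:
Initial: C1(5μF, Q=11μC, V=2.20V), C2(3μF, Q=11μC, V=3.67V), C3(6μF, Q=0μC, V=0.00V), C4(5μF, Q=13μC, V=2.60V)
Op 1: GROUND 3: Q3=0; energy lost=0.000
Op 2: CLOSE 1-4: Q_total=24.00, C_total=10.00, V=2.40; Q1=12.00, Q4=12.00; dissipated=0.200
Op 3: CLOSE 1-4: Q_total=24.00, C_total=10.00, V=2.40; Q1=12.00, Q4=12.00; dissipated=0.000
Total dissipated: 0.200 μJ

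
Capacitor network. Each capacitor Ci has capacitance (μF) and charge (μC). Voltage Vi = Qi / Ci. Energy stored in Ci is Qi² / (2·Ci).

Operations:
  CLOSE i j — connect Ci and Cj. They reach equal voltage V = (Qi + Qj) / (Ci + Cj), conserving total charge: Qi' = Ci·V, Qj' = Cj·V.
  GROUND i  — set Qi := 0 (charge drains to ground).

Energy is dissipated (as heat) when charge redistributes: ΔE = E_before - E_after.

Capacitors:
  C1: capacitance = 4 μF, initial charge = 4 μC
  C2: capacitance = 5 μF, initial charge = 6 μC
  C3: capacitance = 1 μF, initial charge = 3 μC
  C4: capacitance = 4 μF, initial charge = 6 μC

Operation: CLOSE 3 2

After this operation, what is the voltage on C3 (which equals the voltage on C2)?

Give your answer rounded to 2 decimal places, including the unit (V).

Initial: C1(4μF, Q=4μC, V=1.00V), C2(5μF, Q=6μC, V=1.20V), C3(1μF, Q=3μC, V=3.00V), C4(4μF, Q=6μC, V=1.50V)
Op 1: CLOSE 3-2: Q_total=9.00, C_total=6.00, V=1.50; Q3=1.50, Q2=7.50; dissipated=1.350

Answer: 1.50 V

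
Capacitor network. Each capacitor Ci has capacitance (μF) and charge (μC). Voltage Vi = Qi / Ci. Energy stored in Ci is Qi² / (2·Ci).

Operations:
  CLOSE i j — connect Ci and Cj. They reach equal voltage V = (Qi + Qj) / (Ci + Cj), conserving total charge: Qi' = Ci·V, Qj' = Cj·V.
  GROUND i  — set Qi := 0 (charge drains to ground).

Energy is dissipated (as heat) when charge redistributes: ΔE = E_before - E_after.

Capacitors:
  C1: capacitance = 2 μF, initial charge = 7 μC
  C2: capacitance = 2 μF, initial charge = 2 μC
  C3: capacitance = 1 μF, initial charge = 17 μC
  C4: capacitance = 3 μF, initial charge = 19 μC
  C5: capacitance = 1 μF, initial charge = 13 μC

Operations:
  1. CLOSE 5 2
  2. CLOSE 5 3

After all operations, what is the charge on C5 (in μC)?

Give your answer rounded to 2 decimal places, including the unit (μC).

Answer: 11.00 μC

Derivation:
Initial: C1(2μF, Q=7μC, V=3.50V), C2(2μF, Q=2μC, V=1.00V), C3(1μF, Q=17μC, V=17.00V), C4(3μF, Q=19μC, V=6.33V), C5(1μF, Q=13μC, V=13.00V)
Op 1: CLOSE 5-2: Q_total=15.00, C_total=3.00, V=5.00; Q5=5.00, Q2=10.00; dissipated=48.000
Op 2: CLOSE 5-3: Q_total=22.00, C_total=2.00, V=11.00; Q5=11.00, Q3=11.00; dissipated=36.000
Final charges: Q1=7.00, Q2=10.00, Q3=11.00, Q4=19.00, Q5=11.00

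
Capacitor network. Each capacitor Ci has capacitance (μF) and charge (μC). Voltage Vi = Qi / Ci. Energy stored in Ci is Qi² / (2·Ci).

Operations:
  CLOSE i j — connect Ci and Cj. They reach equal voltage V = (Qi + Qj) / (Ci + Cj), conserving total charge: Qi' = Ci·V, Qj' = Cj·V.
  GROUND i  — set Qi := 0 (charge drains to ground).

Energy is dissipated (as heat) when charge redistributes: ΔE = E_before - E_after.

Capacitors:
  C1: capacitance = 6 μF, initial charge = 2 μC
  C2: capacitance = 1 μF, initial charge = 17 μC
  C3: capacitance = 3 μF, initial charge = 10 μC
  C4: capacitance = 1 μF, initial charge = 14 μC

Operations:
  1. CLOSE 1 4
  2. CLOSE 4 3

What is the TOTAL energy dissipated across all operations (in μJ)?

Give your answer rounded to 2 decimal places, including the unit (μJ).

Answer: 80.46 μJ

Derivation:
Initial: C1(6μF, Q=2μC, V=0.33V), C2(1μF, Q=17μC, V=17.00V), C3(3μF, Q=10μC, V=3.33V), C4(1μF, Q=14μC, V=14.00V)
Op 1: CLOSE 1-4: Q_total=16.00, C_total=7.00, V=2.29; Q1=13.71, Q4=2.29; dissipated=80.048
Op 2: CLOSE 4-3: Q_total=12.29, C_total=4.00, V=3.07; Q4=3.07, Q3=9.21; dissipated=0.412
Total dissipated: 80.459 μJ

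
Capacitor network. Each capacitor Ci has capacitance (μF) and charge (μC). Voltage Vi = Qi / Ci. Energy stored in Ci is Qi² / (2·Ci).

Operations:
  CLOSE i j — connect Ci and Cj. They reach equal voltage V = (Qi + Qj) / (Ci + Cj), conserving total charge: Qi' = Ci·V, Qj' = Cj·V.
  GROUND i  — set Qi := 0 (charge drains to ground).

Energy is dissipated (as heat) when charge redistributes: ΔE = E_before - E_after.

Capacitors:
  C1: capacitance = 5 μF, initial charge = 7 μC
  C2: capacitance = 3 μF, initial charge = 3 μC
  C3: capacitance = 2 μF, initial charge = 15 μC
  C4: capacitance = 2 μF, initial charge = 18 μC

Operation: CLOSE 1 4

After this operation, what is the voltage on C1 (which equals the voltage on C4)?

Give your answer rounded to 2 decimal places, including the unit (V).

Answer: 3.57 V

Derivation:
Initial: C1(5μF, Q=7μC, V=1.40V), C2(3μF, Q=3μC, V=1.00V), C3(2μF, Q=15μC, V=7.50V), C4(2μF, Q=18μC, V=9.00V)
Op 1: CLOSE 1-4: Q_total=25.00, C_total=7.00, V=3.57; Q1=17.86, Q4=7.14; dissipated=41.257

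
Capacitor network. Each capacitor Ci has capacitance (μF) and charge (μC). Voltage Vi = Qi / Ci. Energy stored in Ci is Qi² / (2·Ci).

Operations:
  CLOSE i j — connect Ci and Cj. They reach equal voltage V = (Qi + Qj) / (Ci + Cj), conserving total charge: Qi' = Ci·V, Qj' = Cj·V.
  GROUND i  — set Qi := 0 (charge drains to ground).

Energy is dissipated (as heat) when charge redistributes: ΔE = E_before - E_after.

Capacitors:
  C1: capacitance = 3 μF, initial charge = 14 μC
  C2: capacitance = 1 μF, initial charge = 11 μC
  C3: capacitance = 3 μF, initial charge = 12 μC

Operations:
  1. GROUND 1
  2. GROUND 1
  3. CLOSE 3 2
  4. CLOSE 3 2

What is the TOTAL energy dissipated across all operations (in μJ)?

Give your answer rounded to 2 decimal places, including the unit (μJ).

Initial: C1(3μF, Q=14μC, V=4.67V), C2(1μF, Q=11μC, V=11.00V), C3(3μF, Q=12μC, V=4.00V)
Op 1: GROUND 1: Q1=0; energy lost=32.667
Op 2: GROUND 1: Q1=0; energy lost=0.000
Op 3: CLOSE 3-2: Q_total=23.00, C_total=4.00, V=5.75; Q3=17.25, Q2=5.75; dissipated=18.375
Op 4: CLOSE 3-2: Q_total=23.00, C_total=4.00, V=5.75; Q3=17.25, Q2=5.75; dissipated=0.000
Total dissipated: 51.042 μJ

Answer: 51.04 μJ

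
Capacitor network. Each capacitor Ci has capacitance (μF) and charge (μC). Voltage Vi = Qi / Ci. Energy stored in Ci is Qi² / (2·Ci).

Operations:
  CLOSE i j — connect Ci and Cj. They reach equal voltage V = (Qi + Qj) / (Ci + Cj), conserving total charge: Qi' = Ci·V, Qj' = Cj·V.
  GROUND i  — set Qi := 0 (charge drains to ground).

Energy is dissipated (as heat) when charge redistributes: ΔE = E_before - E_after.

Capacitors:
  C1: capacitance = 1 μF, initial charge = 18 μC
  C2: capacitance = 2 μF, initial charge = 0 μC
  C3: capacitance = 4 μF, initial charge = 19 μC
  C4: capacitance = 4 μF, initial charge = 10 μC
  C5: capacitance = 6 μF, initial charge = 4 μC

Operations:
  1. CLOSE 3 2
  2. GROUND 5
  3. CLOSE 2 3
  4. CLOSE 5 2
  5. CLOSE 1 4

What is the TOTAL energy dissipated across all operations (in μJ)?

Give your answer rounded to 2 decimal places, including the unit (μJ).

Initial: C1(1μF, Q=18μC, V=18.00V), C2(2μF, Q=0μC, V=0.00V), C3(4μF, Q=19μC, V=4.75V), C4(4μF, Q=10μC, V=2.50V), C5(6μF, Q=4μC, V=0.67V)
Op 1: CLOSE 3-2: Q_total=19.00, C_total=6.00, V=3.17; Q3=12.67, Q2=6.33; dissipated=15.042
Op 2: GROUND 5: Q5=0; energy lost=1.333
Op 3: CLOSE 2-3: Q_total=19.00, C_total=6.00, V=3.17; Q2=6.33, Q3=12.67; dissipated=0.000
Op 4: CLOSE 5-2: Q_total=6.33, C_total=8.00, V=0.79; Q5=4.75, Q2=1.58; dissipated=7.521
Op 5: CLOSE 1-4: Q_total=28.00, C_total=5.00, V=5.60; Q1=5.60, Q4=22.40; dissipated=96.100
Total dissipated: 119.996 μJ

Answer: 120.00 μJ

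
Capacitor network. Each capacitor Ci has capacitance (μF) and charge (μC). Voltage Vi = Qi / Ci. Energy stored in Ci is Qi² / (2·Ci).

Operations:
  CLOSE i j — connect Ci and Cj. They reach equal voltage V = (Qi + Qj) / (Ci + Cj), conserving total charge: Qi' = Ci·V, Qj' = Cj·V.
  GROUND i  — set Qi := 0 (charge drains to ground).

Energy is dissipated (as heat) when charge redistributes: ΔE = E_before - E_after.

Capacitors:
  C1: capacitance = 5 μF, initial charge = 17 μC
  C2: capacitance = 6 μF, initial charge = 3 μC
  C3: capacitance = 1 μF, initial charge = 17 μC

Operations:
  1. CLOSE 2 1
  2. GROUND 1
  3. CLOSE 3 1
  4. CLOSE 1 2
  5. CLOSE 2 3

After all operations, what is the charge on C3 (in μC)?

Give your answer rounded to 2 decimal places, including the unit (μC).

Initial: C1(5μF, Q=17μC, V=3.40V), C2(6μF, Q=3μC, V=0.50V), C3(1μF, Q=17μC, V=17.00V)
Op 1: CLOSE 2-1: Q_total=20.00, C_total=11.00, V=1.82; Q2=10.91, Q1=9.09; dissipated=11.468
Op 2: GROUND 1: Q1=0; energy lost=8.264
Op 3: CLOSE 3-1: Q_total=17.00, C_total=6.00, V=2.83; Q3=2.83, Q1=14.17; dissipated=120.417
Op 4: CLOSE 1-2: Q_total=25.08, C_total=11.00, V=2.28; Q1=11.40, Q2=13.68; dissipated=1.405
Op 5: CLOSE 2-3: Q_total=16.51, C_total=7.00, V=2.36; Q2=14.15, Q3=2.36; dissipated=0.131
Final charges: Q1=11.40, Q2=14.15, Q3=2.36

Answer: 2.36 μC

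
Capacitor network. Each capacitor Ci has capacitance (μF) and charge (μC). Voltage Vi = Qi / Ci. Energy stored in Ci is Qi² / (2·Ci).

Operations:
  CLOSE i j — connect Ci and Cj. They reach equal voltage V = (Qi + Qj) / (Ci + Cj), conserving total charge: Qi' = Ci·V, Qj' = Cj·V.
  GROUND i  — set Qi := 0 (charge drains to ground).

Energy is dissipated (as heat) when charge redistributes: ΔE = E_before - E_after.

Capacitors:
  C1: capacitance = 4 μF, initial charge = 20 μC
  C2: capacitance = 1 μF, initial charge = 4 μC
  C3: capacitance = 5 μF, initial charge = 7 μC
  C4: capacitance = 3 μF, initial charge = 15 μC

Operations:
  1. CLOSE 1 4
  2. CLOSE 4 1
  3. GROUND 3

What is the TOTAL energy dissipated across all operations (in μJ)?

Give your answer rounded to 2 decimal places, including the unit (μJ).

Initial: C1(4μF, Q=20μC, V=5.00V), C2(1μF, Q=4μC, V=4.00V), C3(5μF, Q=7μC, V=1.40V), C4(3μF, Q=15μC, V=5.00V)
Op 1: CLOSE 1-4: Q_total=35.00, C_total=7.00, V=5.00; Q1=20.00, Q4=15.00; dissipated=0.000
Op 2: CLOSE 4-1: Q_total=35.00, C_total=7.00, V=5.00; Q4=15.00, Q1=20.00; dissipated=0.000
Op 3: GROUND 3: Q3=0; energy lost=4.900
Total dissipated: 4.900 μJ

Answer: 4.90 μJ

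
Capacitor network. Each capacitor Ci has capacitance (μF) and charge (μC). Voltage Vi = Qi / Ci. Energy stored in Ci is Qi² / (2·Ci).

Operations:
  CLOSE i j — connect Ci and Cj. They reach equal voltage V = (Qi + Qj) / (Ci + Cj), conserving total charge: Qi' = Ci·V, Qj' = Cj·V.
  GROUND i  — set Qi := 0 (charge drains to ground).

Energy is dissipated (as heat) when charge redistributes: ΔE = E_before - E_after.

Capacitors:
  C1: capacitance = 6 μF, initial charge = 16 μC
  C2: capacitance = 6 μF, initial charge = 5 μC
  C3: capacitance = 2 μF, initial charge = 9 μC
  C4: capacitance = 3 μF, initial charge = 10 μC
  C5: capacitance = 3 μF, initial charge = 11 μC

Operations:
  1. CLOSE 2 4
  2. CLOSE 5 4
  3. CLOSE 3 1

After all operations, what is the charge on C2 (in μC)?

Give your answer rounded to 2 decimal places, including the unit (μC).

Answer: 10.00 μC

Derivation:
Initial: C1(6μF, Q=16μC, V=2.67V), C2(6μF, Q=5μC, V=0.83V), C3(2μF, Q=9μC, V=4.50V), C4(3μF, Q=10μC, V=3.33V), C5(3μF, Q=11μC, V=3.67V)
Op 1: CLOSE 2-4: Q_total=15.00, C_total=9.00, V=1.67; Q2=10.00, Q4=5.00; dissipated=6.250
Op 2: CLOSE 5-4: Q_total=16.00, C_total=6.00, V=2.67; Q5=8.00, Q4=8.00; dissipated=3.000
Op 3: CLOSE 3-1: Q_total=25.00, C_total=8.00, V=3.12; Q3=6.25, Q1=18.75; dissipated=2.521
Final charges: Q1=18.75, Q2=10.00, Q3=6.25, Q4=8.00, Q5=8.00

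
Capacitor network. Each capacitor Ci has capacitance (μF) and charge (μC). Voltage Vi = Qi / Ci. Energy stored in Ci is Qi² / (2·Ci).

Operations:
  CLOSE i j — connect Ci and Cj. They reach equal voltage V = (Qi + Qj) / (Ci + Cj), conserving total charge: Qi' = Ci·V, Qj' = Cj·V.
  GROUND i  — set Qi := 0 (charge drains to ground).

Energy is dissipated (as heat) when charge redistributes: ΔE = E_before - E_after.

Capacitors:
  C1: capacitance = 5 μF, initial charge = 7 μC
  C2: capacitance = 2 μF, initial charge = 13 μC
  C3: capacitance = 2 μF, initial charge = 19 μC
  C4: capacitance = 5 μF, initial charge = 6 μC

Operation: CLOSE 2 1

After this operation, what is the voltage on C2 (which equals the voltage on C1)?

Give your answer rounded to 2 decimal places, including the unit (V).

Initial: C1(5μF, Q=7μC, V=1.40V), C2(2μF, Q=13μC, V=6.50V), C3(2μF, Q=19μC, V=9.50V), C4(5μF, Q=6μC, V=1.20V)
Op 1: CLOSE 2-1: Q_total=20.00, C_total=7.00, V=2.86; Q2=5.71, Q1=14.29; dissipated=18.579

Answer: 2.86 V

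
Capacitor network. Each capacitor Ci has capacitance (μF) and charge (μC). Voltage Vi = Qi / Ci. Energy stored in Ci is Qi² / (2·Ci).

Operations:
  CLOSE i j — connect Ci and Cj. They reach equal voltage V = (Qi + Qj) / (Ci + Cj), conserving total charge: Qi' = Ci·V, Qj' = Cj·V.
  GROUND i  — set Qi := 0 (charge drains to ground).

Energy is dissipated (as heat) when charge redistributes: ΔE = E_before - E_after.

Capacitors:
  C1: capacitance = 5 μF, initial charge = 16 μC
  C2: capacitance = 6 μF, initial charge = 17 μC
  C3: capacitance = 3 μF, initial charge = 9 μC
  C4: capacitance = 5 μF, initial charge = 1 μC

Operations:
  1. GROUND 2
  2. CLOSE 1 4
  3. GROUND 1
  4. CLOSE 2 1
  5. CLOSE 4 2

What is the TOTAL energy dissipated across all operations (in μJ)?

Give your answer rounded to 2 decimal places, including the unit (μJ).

Initial: C1(5μF, Q=16μC, V=3.20V), C2(6μF, Q=17μC, V=2.83V), C3(3μF, Q=9μC, V=3.00V), C4(5μF, Q=1μC, V=0.20V)
Op 1: GROUND 2: Q2=0; energy lost=24.083
Op 2: CLOSE 1-4: Q_total=17.00, C_total=10.00, V=1.70; Q1=8.50, Q4=8.50; dissipated=11.250
Op 3: GROUND 1: Q1=0; energy lost=7.225
Op 4: CLOSE 2-1: Q_total=0.00, C_total=11.00, V=0.00; Q2=0.00, Q1=0.00; dissipated=0.000
Op 5: CLOSE 4-2: Q_total=8.50, C_total=11.00, V=0.77; Q4=3.86, Q2=4.64; dissipated=3.941
Total dissipated: 46.499 μJ

Answer: 46.50 μJ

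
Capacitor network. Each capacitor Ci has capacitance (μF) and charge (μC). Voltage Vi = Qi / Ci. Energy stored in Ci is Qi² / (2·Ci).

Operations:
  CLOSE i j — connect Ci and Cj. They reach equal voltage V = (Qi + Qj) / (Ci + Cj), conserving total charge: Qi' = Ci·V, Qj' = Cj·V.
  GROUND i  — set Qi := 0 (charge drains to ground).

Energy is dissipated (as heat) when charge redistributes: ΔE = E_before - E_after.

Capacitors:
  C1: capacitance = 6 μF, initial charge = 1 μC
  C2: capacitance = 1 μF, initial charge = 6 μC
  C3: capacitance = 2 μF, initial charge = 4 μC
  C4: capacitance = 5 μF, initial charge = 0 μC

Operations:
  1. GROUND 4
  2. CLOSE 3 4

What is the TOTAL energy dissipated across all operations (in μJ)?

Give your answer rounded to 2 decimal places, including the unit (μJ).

Answer: 2.86 μJ

Derivation:
Initial: C1(6μF, Q=1μC, V=0.17V), C2(1μF, Q=6μC, V=6.00V), C3(2μF, Q=4μC, V=2.00V), C4(5μF, Q=0μC, V=0.00V)
Op 1: GROUND 4: Q4=0; energy lost=0.000
Op 2: CLOSE 3-4: Q_total=4.00, C_total=7.00, V=0.57; Q3=1.14, Q4=2.86; dissipated=2.857
Total dissipated: 2.857 μJ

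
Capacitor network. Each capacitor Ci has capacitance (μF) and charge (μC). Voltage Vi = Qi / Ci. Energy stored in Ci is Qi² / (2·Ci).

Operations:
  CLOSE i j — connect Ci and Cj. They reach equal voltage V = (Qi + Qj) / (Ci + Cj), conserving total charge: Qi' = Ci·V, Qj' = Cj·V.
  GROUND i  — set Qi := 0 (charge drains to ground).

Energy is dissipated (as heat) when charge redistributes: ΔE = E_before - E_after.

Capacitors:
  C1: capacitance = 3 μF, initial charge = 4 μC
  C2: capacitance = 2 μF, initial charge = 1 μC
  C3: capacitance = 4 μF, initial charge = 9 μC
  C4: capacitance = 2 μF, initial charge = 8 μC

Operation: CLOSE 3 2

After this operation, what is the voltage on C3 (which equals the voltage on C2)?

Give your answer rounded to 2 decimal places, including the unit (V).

Initial: C1(3μF, Q=4μC, V=1.33V), C2(2μF, Q=1μC, V=0.50V), C3(4μF, Q=9μC, V=2.25V), C4(2μF, Q=8μC, V=4.00V)
Op 1: CLOSE 3-2: Q_total=10.00, C_total=6.00, V=1.67; Q3=6.67, Q2=3.33; dissipated=2.042

Answer: 1.67 V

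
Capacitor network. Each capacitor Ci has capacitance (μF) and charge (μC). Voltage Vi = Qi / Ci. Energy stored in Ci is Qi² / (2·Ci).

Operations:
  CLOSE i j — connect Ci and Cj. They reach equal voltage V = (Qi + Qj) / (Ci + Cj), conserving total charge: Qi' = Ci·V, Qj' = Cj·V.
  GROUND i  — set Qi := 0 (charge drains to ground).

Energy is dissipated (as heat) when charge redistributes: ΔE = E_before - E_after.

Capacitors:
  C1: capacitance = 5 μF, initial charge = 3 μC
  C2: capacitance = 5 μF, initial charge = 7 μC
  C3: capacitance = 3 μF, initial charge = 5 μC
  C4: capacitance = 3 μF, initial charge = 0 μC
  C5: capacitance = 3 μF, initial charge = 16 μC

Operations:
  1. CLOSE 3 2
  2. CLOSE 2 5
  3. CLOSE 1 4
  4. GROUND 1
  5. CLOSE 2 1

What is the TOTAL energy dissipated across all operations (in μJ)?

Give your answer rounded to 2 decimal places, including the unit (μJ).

Initial: C1(5μF, Q=3μC, V=0.60V), C2(5μF, Q=7μC, V=1.40V), C3(3μF, Q=5μC, V=1.67V), C4(3μF, Q=0μC, V=0.00V), C5(3μF, Q=16μC, V=5.33V)
Op 1: CLOSE 3-2: Q_total=12.00, C_total=8.00, V=1.50; Q3=4.50, Q2=7.50; dissipated=0.067
Op 2: CLOSE 2-5: Q_total=23.50, C_total=8.00, V=2.94; Q2=14.69, Q5=8.81; dissipated=13.776
Op 3: CLOSE 1-4: Q_total=3.00, C_total=8.00, V=0.38; Q1=1.88, Q4=1.12; dissipated=0.338
Op 4: GROUND 1: Q1=0; energy lost=0.352
Op 5: CLOSE 2-1: Q_total=14.69, C_total=10.00, V=1.47; Q2=7.34, Q1=7.34; dissipated=10.786
Total dissipated: 25.318 μJ

Answer: 25.32 μJ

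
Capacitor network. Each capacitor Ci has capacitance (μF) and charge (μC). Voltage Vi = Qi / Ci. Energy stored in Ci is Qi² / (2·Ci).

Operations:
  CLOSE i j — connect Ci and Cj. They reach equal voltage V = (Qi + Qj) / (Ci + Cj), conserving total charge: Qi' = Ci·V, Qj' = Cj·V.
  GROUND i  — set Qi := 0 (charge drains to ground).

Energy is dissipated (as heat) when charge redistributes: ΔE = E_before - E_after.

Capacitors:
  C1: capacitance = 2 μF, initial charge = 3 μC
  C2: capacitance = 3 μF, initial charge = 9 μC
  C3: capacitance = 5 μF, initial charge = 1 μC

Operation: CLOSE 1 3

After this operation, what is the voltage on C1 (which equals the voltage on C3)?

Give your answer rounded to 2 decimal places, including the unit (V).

Initial: C1(2μF, Q=3μC, V=1.50V), C2(3μF, Q=9μC, V=3.00V), C3(5μF, Q=1μC, V=0.20V)
Op 1: CLOSE 1-3: Q_total=4.00, C_total=7.00, V=0.57; Q1=1.14, Q3=2.86; dissipated=1.207

Answer: 0.57 V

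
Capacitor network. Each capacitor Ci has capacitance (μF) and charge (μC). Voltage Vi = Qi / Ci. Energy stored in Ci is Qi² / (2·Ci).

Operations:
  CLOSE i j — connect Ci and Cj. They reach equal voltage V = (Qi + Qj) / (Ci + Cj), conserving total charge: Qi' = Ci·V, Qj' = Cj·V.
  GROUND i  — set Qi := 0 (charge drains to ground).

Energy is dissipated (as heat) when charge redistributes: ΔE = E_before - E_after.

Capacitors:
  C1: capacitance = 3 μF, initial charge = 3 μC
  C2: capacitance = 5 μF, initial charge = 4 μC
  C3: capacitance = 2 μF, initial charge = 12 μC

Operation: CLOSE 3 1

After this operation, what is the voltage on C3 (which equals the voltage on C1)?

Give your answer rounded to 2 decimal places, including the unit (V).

Initial: C1(3μF, Q=3μC, V=1.00V), C2(5μF, Q=4μC, V=0.80V), C3(2μF, Q=12μC, V=6.00V)
Op 1: CLOSE 3-1: Q_total=15.00, C_total=5.00, V=3.00; Q3=6.00, Q1=9.00; dissipated=15.000

Answer: 3.00 V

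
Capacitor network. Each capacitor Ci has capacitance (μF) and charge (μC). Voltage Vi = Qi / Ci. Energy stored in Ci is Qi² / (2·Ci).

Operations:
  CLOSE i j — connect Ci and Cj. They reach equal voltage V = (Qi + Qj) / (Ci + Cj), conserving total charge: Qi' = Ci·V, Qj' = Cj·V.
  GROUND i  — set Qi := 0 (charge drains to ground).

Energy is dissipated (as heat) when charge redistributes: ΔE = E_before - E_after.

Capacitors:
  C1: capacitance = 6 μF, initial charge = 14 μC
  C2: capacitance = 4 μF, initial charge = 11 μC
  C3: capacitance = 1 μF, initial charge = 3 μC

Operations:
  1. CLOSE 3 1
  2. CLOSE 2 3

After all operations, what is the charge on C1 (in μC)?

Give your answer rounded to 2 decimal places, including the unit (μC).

Answer: 14.57 μC

Derivation:
Initial: C1(6μF, Q=14μC, V=2.33V), C2(4μF, Q=11μC, V=2.75V), C3(1μF, Q=3μC, V=3.00V)
Op 1: CLOSE 3-1: Q_total=17.00, C_total=7.00, V=2.43; Q3=2.43, Q1=14.57; dissipated=0.190
Op 2: CLOSE 2-3: Q_total=13.43, C_total=5.00, V=2.69; Q2=10.74, Q3=2.69; dissipated=0.041
Final charges: Q1=14.57, Q2=10.74, Q3=2.69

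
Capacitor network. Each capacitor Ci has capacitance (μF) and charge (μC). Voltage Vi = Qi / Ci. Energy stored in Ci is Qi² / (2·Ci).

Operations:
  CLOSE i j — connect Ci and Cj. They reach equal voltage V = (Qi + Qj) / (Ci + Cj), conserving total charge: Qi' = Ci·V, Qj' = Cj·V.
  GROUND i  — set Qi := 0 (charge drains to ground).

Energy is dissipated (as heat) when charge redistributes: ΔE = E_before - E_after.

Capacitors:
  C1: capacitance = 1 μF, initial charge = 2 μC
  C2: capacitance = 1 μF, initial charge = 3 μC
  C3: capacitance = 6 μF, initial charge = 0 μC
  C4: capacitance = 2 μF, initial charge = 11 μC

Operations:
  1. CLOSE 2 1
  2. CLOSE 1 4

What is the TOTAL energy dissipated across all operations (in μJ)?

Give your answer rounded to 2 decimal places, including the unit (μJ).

Initial: C1(1μF, Q=2μC, V=2.00V), C2(1μF, Q=3μC, V=3.00V), C3(6μF, Q=0μC, V=0.00V), C4(2μF, Q=11μC, V=5.50V)
Op 1: CLOSE 2-1: Q_total=5.00, C_total=2.00, V=2.50; Q2=2.50, Q1=2.50; dissipated=0.250
Op 2: CLOSE 1-4: Q_total=13.50, C_total=3.00, V=4.50; Q1=4.50, Q4=9.00; dissipated=3.000
Total dissipated: 3.250 μJ

Answer: 3.25 μJ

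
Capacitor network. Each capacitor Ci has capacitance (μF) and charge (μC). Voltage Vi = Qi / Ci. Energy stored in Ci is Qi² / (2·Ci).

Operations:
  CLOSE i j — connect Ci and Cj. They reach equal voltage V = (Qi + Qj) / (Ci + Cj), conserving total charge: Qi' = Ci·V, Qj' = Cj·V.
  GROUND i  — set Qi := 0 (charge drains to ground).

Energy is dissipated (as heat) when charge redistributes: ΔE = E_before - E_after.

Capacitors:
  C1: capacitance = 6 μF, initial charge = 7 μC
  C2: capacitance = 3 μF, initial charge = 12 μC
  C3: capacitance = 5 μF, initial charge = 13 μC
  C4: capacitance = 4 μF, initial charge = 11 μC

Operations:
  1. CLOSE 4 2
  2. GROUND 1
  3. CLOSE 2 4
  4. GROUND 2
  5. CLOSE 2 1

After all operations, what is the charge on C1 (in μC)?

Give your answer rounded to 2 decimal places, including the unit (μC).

Initial: C1(6μF, Q=7μC, V=1.17V), C2(3μF, Q=12μC, V=4.00V), C3(5μF, Q=13μC, V=2.60V), C4(4μF, Q=11μC, V=2.75V)
Op 1: CLOSE 4-2: Q_total=23.00, C_total=7.00, V=3.29; Q4=13.14, Q2=9.86; dissipated=1.339
Op 2: GROUND 1: Q1=0; energy lost=4.083
Op 3: CLOSE 2-4: Q_total=23.00, C_total=7.00, V=3.29; Q2=9.86, Q4=13.14; dissipated=0.000
Op 4: GROUND 2: Q2=0; energy lost=16.194
Op 5: CLOSE 2-1: Q_total=0.00, C_total=9.00, V=0.00; Q2=0.00, Q1=0.00; dissipated=0.000
Final charges: Q1=0.00, Q2=0.00, Q3=13.00, Q4=13.14

Answer: 0.00 μC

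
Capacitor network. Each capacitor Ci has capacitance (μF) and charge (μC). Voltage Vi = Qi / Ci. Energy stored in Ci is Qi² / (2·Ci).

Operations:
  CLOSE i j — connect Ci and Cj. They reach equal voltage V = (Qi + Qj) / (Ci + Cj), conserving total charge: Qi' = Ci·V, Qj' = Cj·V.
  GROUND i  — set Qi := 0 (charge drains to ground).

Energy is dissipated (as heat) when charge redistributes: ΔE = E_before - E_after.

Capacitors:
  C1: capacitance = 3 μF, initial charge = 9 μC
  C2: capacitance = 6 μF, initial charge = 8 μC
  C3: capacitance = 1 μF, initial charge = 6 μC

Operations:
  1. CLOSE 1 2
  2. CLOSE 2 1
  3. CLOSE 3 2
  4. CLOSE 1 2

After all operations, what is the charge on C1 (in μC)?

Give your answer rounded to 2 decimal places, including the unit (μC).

Initial: C1(3μF, Q=9μC, V=3.00V), C2(6μF, Q=8μC, V=1.33V), C3(1μF, Q=6μC, V=6.00V)
Op 1: CLOSE 1-2: Q_total=17.00, C_total=9.00, V=1.89; Q1=5.67, Q2=11.33; dissipated=2.778
Op 2: CLOSE 2-1: Q_total=17.00, C_total=9.00, V=1.89; Q2=11.33, Q1=5.67; dissipated=0.000
Op 3: CLOSE 3-2: Q_total=17.33, C_total=7.00, V=2.48; Q3=2.48, Q2=14.86; dissipated=7.243
Op 4: CLOSE 1-2: Q_total=20.52, C_total=9.00, V=2.28; Q1=6.84, Q2=13.68; dissipated=0.345
Final charges: Q1=6.84, Q2=13.68, Q3=2.48

Answer: 6.84 μC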